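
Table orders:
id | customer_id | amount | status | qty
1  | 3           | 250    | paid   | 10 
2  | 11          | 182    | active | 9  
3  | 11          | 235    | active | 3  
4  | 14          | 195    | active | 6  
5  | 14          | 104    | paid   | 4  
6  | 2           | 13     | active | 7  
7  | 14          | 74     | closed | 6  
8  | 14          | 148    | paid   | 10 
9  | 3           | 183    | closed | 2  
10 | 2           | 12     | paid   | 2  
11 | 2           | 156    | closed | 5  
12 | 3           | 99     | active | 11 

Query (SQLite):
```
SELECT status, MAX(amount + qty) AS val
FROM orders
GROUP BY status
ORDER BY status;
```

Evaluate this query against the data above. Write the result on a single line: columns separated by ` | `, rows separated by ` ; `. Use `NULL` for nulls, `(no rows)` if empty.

active | 238 ; closed | 185 ; paid | 260

For each row compute amount + qty.
Group by status; take MAX of the expression per group.
  active: ids {2, 3, 4, 6, 12} → MAX(amount + qty)=238
  closed: ids {7, 9, 11} → MAX(amount + qty)=185
  paid: ids {1, 5, 8, 10} → MAX(amount + qty)=260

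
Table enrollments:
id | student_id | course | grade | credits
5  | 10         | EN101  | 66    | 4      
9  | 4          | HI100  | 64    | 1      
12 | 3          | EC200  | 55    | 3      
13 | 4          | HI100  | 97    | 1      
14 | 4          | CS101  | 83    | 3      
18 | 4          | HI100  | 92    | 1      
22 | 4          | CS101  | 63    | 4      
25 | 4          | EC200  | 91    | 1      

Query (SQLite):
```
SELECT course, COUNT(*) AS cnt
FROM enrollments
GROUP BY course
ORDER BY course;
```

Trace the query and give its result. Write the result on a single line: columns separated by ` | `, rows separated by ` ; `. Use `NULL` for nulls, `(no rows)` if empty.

CS101 | 2 ; EC200 | 2 ; EN101 | 1 ; HI100 | 3

Partition enrollments by course; compute COUNT(*) within each group.
  CS101: ids {14, 22} → COUNT(*)=2
  EC200: ids {12, 25} → COUNT(*)=2
  EN101: ids {5} → COUNT(*)=1
  HI100: ids {9, 13, 18} → COUNT(*)=3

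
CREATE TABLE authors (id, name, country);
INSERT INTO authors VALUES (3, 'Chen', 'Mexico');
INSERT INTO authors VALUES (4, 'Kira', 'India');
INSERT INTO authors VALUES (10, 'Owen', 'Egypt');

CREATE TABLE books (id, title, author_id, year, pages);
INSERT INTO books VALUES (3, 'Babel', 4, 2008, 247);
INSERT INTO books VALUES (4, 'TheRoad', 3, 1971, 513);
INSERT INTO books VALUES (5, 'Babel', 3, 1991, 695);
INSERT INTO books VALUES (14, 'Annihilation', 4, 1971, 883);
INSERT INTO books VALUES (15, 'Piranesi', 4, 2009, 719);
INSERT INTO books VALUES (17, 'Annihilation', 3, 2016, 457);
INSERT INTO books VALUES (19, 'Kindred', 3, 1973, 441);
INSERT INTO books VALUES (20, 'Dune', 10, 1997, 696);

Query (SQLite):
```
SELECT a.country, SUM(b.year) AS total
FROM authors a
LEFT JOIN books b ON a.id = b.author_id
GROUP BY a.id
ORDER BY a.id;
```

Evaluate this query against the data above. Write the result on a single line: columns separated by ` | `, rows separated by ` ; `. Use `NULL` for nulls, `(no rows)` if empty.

LEFT JOIN keeps every authors row; unmatched ones get NULL for books columns.
Group by authors.id and compute SUM(b.year). SUM over an all-NULL group is NULL.
  3: ids {4, 5, 17, 19} → SUM(b.year)=7951
  4: ids {3, 14, 15} → SUM(b.year)=5988
  10: ids {20} → SUM(b.year)=1997

Mexico | 7951 ; India | 5988 ; Egypt | 1997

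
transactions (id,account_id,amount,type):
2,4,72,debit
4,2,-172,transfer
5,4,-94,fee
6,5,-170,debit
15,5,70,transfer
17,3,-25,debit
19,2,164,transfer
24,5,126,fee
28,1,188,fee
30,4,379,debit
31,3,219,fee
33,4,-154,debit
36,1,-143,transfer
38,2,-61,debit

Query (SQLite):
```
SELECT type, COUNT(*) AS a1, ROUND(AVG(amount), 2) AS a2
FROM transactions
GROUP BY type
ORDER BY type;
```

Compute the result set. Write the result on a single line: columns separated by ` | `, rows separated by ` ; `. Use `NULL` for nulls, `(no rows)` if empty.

debit | 6 | 6.83 ; fee | 4 | 109.75 ; transfer | 4 | -20.25

Group transactions by type.
Per group compute: COUNT(*), ROUND(AVG(amount), 2).
  debit: ids {2, 6, 17, 30, 33, 38} → COUNT(*)=6, ROUND(AVG(amount), 2)=6.83
  fee: ids {5, 24, 28, 31} → COUNT(*)=4, ROUND(AVG(amount), 2)=109.75
  transfer: ids {4, 15, 19, 36} → COUNT(*)=4, ROUND(AVG(amount), 2)=-20.25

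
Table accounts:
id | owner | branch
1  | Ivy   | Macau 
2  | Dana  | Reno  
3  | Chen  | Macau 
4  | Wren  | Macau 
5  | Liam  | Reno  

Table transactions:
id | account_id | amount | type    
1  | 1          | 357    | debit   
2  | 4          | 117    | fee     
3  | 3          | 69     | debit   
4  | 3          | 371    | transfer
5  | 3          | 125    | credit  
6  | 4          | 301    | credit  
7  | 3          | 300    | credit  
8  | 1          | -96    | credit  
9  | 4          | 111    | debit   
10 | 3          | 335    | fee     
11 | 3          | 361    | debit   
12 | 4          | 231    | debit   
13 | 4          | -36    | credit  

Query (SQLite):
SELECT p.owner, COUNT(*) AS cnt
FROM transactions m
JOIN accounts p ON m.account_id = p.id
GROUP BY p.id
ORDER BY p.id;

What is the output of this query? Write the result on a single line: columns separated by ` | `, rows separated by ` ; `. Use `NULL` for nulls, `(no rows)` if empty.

Join each transactions row to its accounts via account_id.
Group joined rows by accounts.id; compute COUNT(*) per group.
  1: ids {1, 8} → COUNT(*)=2
  3: ids {3, 4, 5, 7, 10, 11} → COUNT(*)=6
  4: ids {2, 6, 9, 12, 13} → COUNT(*)=5

Ivy | 2 ; Chen | 6 ; Wren | 5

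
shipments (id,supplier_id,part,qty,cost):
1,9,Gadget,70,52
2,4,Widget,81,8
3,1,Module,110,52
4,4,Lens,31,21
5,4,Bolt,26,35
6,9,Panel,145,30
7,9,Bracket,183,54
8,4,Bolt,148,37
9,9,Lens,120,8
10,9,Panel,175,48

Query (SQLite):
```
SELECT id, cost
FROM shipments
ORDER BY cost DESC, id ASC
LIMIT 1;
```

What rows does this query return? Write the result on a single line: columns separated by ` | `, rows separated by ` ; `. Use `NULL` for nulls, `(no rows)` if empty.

7 | 54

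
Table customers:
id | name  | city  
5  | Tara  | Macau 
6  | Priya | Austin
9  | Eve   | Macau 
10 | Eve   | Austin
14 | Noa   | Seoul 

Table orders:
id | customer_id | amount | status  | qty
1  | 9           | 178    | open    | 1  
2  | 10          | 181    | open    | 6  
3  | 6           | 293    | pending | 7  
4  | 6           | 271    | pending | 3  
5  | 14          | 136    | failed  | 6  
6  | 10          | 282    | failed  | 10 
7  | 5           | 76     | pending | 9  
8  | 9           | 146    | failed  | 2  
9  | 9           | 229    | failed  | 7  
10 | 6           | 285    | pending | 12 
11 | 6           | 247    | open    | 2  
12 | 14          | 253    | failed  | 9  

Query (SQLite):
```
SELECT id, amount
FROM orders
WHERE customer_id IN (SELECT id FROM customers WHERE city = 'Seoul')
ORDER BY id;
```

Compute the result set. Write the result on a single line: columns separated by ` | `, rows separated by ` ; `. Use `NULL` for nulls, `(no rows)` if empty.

Inner query: customers.id where city = 'Seoul'.
Outer: keep orders rows whose customer_id is in that set.
Inner query → {14}

5 | 136 ; 12 | 253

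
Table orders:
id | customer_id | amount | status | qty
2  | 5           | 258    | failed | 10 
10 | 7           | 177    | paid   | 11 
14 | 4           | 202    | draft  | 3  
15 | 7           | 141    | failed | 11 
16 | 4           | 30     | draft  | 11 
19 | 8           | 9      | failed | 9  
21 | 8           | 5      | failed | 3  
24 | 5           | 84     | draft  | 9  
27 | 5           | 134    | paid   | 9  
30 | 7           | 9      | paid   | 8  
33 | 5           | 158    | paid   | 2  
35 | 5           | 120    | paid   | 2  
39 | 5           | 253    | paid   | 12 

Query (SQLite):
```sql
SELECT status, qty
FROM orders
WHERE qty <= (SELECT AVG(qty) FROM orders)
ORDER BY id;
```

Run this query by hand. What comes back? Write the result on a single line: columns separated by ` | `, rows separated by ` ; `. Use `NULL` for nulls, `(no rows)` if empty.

draft | 3 ; failed | 3 ; paid | 2 ; paid | 2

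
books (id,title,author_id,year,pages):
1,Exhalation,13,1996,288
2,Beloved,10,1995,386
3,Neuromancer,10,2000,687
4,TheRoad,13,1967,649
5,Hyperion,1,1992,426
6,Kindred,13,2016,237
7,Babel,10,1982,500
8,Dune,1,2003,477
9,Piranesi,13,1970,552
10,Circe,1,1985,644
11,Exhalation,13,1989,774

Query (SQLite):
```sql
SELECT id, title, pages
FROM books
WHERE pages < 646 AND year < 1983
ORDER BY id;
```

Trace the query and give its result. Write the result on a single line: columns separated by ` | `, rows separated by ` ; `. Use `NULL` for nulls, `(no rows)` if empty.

7 | Babel | 500 ; 9 | Piranesi | 552

pages < 646: ids {1, 2, 5, 6, 7, 8, 9, 10}
year < 1983: ids {4, 7, 9}
Combine with AND.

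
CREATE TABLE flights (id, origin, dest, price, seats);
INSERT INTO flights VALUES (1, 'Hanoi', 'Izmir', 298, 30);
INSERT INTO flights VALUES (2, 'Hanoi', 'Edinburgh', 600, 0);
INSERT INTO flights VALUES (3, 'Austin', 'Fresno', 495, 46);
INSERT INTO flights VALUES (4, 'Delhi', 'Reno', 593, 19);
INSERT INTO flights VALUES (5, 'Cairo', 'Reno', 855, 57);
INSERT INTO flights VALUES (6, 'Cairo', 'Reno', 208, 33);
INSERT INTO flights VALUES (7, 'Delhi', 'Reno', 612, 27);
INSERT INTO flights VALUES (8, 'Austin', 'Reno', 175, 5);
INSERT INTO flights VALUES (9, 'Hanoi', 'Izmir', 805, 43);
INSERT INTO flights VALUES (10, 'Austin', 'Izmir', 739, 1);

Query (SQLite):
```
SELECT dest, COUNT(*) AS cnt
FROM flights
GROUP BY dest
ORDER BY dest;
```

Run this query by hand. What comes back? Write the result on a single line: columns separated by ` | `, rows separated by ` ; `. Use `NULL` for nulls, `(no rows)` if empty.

Partition flights by dest; compute COUNT(*) within each group.
  Edinburgh: ids {2} → COUNT(*)=1
  Fresno: ids {3} → COUNT(*)=1
  Izmir: ids {1, 9, 10} → COUNT(*)=3
  Reno: ids {4, 5, 6, 7, 8} → COUNT(*)=5

Edinburgh | 1 ; Fresno | 1 ; Izmir | 3 ; Reno | 5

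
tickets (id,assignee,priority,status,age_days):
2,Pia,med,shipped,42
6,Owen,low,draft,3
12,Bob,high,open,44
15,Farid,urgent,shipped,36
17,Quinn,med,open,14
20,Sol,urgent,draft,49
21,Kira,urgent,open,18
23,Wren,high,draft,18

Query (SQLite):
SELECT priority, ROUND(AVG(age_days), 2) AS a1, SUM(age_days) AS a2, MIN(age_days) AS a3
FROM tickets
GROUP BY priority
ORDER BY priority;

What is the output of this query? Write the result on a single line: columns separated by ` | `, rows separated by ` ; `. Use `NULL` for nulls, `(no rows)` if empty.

Group tickets by priority.
Per group compute: ROUND(AVG(age_days), 2), SUM(age_days), MIN(age_days).
  high: ids {12, 23} → ROUND(AVG(age_days), 2)=31, SUM(age_days)=62, MIN(age_days)=18
  low: ids {6} → ROUND(AVG(age_days), 2)=3, SUM(age_days)=3, MIN(age_days)=3
  med: ids {2, 17} → ROUND(AVG(age_days), 2)=28, SUM(age_days)=56, MIN(age_days)=14
  urgent: ids {15, 20, 21} → ROUND(AVG(age_days), 2)=34.33, SUM(age_days)=103, MIN(age_days)=18

high | 31 | 62 | 18 ; low | 3 | 3 | 3 ; med | 28 | 56 | 14 ; urgent | 34.33 | 103 | 18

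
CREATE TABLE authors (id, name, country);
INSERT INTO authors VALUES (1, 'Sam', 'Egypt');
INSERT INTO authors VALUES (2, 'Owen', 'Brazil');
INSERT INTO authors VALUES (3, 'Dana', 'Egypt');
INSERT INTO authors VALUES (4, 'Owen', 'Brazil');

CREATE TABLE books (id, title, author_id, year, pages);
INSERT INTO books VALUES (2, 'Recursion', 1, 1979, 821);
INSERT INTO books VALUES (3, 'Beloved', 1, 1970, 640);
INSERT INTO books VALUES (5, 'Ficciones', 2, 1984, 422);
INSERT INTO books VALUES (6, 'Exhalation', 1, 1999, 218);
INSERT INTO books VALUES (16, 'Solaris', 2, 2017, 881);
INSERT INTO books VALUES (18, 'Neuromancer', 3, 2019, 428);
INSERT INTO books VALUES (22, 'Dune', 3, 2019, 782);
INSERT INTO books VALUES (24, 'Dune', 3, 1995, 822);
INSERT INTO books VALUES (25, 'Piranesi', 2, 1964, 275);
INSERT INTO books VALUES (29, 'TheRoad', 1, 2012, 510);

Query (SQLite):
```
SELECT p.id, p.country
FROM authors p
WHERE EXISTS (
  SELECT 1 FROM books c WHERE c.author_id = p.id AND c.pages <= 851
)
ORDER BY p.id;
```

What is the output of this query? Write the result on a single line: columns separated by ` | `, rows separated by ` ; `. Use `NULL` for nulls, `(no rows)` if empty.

1 | Egypt ; 2 | Brazil ; 3 | Egypt

For each authors row, check whether any books with matching author_id has pages <= 851.
Keep rows where that is true.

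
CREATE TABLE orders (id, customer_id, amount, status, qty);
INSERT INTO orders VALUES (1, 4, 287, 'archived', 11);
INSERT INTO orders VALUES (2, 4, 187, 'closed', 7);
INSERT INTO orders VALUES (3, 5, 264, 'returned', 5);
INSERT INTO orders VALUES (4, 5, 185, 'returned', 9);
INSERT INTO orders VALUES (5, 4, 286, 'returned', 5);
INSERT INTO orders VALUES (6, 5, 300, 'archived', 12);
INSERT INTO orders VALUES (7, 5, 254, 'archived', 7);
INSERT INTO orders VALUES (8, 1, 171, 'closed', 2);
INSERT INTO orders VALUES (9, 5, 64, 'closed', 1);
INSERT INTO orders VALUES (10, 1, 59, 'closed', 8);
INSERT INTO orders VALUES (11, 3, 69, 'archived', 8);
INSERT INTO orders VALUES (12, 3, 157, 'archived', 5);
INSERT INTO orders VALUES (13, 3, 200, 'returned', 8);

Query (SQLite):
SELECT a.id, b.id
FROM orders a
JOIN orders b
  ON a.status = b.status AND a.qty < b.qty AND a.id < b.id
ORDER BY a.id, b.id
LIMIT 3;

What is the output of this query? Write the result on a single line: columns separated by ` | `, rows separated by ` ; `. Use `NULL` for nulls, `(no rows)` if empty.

1 | 6 ; 2 | 10 ; 3 | 4

Pairs (a,b) with same status, a.qty < b.qty, a.id < b.id.
status groups: archived:{1,6,7,11,12} closed:{2,8,9,10} returned:{3,4,5,13}
Ordered by (a.id, b.id); first 3.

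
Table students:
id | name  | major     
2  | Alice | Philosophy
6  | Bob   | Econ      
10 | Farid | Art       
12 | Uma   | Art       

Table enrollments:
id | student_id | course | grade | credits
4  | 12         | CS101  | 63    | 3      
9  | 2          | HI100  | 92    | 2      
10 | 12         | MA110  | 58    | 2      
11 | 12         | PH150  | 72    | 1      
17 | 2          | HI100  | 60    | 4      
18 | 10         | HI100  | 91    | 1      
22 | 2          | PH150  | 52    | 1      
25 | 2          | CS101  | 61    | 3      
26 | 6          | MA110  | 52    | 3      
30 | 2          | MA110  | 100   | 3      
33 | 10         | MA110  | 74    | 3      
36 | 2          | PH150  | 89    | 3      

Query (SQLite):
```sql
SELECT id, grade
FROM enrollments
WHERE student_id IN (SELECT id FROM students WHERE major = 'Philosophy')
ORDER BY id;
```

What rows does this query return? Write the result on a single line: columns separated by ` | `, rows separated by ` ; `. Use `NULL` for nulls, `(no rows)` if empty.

9 | 92 ; 17 | 60 ; 22 | 52 ; 25 | 61 ; 30 | 100 ; 36 | 89

Inner query: students.id where major = 'Philosophy'.
Outer: keep enrollments rows whose student_id is in that set.
Inner query → {2}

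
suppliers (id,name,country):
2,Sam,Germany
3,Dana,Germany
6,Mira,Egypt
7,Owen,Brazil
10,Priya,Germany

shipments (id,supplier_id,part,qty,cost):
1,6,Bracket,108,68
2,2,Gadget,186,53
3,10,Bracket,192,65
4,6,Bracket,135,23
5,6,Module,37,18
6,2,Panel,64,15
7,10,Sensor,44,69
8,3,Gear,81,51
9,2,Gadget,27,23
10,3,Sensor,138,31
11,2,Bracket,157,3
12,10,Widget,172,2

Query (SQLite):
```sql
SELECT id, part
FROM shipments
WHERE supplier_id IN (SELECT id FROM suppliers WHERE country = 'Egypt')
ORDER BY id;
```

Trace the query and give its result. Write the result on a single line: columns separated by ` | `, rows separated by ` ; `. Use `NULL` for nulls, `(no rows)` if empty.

Inner query: suppliers.id where country = 'Egypt'.
Outer: keep shipments rows whose supplier_id is in that set.
Inner query → {6}

1 | Bracket ; 4 | Bracket ; 5 | Module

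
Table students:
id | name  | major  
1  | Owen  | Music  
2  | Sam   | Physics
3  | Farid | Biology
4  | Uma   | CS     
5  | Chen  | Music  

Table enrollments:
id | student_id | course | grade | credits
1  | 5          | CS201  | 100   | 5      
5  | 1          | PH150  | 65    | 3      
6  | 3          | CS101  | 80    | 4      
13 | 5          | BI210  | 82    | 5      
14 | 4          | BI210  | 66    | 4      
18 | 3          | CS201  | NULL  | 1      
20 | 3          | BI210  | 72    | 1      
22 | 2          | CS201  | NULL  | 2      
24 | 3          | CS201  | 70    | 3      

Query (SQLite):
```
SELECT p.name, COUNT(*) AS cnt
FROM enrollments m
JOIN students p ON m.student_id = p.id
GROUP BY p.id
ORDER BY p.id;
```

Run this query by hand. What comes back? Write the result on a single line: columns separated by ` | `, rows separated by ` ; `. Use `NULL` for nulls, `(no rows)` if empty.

Owen | 1 ; Sam | 1 ; Farid | 4 ; Uma | 1 ; Chen | 2

Join each enrollments row to its students via student_id.
Group joined rows by students.id; compute COUNT(*) per group.
  1: ids {5} → COUNT(*)=1
  2: ids {22} → COUNT(*)=1
  3: ids {6, 18, 20, 24} → COUNT(*)=4
  4: ids {14} → COUNT(*)=1
  5: ids {1, 13} → COUNT(*)=2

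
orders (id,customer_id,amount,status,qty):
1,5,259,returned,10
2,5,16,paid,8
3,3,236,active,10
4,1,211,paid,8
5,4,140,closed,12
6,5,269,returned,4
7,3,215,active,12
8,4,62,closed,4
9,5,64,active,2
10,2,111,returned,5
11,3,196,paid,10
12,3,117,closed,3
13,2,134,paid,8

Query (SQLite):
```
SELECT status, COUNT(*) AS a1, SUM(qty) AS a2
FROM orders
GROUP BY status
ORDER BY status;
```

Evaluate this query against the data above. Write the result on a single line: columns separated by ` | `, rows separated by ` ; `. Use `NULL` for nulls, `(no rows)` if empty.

Group orders by status.
Per group compute: COUNT(*), SUM(qty).
  active: ids {3, 7, 9} → COUNT(*)=3, SUM(qty)=24
  closed: ids {5, 8, 12} → COUNT(*)=3, SUM(qty)=19
  paid: ids {2, 4, 11, 13} → COUNT(*)=4, SUM(qty)=34
  returned: ids {1, 6, 10} → COUNT(*)=3, SUM(qty)=19

active | 3 | 24 ; closed | 3 | 19 ; paid | 4 | 34 ; returned | 3 | 19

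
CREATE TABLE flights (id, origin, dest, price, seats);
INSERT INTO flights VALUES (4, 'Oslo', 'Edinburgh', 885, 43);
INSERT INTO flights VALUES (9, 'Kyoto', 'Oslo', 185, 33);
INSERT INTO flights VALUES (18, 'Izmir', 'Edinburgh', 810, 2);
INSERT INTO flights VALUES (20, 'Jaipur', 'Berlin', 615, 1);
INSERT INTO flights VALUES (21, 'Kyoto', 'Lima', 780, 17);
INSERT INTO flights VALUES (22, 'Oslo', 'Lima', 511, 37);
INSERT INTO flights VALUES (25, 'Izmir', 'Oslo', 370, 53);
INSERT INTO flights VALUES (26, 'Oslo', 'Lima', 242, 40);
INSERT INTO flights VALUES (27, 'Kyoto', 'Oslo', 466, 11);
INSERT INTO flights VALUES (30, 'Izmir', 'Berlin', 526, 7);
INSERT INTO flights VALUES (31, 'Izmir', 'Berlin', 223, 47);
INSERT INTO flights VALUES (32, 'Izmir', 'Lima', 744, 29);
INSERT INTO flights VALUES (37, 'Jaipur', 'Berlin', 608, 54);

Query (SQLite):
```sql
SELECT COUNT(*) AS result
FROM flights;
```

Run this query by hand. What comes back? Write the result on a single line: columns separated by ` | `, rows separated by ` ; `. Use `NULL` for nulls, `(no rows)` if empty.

All price values: [885, 185, 810, 615, 780, 511, 370, 242, 466, 526, 223, 744, 608].
COUNT(*) counts rows → 13.

13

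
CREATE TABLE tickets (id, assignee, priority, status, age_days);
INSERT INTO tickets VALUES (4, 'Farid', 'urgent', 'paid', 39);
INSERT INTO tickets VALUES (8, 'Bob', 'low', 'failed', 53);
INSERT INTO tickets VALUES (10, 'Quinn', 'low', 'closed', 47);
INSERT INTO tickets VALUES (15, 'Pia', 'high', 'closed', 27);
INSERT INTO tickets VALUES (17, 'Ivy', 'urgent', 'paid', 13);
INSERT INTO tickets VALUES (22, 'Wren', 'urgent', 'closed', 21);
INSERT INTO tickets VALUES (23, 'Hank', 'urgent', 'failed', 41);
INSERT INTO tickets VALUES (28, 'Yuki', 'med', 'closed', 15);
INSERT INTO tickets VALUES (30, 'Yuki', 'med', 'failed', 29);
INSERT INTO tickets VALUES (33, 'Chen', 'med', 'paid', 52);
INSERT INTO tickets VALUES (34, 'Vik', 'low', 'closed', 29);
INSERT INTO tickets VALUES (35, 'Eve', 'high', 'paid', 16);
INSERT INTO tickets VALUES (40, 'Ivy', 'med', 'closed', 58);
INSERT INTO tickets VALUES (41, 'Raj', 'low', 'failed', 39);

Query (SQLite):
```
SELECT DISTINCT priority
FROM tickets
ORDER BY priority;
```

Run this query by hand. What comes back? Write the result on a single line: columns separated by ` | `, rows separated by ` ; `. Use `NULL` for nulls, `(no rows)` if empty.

high ; low ; med ; urgent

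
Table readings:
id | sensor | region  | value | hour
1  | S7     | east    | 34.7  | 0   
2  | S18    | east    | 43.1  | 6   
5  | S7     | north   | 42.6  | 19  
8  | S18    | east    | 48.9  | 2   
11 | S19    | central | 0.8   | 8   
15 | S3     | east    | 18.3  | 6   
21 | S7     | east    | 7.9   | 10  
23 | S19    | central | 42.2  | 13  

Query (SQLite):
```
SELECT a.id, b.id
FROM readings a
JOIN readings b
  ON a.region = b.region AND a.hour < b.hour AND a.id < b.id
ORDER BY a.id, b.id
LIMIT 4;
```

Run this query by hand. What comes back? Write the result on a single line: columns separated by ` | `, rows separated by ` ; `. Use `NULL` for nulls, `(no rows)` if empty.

1 | 2 ; 1 | 8 ; 1 | 15 ; 1 | 21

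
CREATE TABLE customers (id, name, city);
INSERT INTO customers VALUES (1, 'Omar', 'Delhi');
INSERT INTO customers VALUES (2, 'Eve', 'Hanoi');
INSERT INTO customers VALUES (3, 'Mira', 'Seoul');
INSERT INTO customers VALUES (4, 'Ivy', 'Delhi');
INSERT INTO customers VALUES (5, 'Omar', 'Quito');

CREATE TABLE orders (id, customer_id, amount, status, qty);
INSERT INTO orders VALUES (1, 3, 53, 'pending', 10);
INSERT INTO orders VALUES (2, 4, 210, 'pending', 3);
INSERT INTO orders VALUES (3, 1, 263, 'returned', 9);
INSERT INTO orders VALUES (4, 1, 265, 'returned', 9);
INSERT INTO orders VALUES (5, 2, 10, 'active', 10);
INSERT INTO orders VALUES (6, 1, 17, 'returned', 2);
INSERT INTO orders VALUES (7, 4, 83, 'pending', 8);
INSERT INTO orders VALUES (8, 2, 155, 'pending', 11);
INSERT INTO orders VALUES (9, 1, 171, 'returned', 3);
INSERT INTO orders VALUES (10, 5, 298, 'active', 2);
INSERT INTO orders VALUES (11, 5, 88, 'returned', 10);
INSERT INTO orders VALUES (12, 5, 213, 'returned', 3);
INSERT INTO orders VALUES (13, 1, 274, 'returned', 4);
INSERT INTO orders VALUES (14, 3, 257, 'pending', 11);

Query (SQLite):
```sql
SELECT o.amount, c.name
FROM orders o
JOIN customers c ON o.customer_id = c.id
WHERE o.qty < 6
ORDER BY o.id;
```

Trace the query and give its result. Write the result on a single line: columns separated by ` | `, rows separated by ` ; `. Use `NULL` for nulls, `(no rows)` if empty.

Each orders row matches the customers row where customer_id = customers.id.
Then keep rows with o.qty < 6.

210 | Ivy ; 17 | Omar ; 171 | Omar ; 298 | Omar ; 213 | Omar ; 274 | Omar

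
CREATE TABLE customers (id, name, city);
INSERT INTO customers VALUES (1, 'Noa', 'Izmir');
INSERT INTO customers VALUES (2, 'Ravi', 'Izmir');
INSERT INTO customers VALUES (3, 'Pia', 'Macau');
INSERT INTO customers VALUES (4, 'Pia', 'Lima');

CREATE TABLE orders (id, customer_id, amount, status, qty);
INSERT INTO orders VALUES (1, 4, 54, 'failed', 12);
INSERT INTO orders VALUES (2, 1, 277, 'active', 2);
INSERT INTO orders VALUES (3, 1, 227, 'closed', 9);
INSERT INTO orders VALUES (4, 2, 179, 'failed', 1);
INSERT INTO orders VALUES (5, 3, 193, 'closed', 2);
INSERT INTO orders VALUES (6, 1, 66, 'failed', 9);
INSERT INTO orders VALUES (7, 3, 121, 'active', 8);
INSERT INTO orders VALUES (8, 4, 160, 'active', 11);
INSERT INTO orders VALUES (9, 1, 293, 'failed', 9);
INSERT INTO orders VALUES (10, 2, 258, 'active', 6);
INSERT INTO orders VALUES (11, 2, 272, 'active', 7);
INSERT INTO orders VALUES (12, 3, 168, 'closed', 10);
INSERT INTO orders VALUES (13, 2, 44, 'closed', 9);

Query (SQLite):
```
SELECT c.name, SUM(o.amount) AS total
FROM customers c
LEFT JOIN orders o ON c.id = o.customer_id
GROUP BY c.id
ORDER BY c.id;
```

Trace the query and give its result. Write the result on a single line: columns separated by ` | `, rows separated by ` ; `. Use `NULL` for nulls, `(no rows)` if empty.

LEFT JOIN keeps every customers row; unmatched ones get NULL for orders columns.
Group by customers.id and compute SUM(o.amount). SUM over an all-NULL group is NULL.
  1: ids {2, 3, 6, 9} → SUM(o.amount)=863
  2: ids {4, 10, 11, 13} → SUM(o.amount)=753
  3: ids {5, 7, 12} → SUM(o.amount)=482
  4: ids {1, 8} → SUM(o.amount)=214

Noa | 863 ; Ravi | 753 ; Pia | 482 ; Pia | 214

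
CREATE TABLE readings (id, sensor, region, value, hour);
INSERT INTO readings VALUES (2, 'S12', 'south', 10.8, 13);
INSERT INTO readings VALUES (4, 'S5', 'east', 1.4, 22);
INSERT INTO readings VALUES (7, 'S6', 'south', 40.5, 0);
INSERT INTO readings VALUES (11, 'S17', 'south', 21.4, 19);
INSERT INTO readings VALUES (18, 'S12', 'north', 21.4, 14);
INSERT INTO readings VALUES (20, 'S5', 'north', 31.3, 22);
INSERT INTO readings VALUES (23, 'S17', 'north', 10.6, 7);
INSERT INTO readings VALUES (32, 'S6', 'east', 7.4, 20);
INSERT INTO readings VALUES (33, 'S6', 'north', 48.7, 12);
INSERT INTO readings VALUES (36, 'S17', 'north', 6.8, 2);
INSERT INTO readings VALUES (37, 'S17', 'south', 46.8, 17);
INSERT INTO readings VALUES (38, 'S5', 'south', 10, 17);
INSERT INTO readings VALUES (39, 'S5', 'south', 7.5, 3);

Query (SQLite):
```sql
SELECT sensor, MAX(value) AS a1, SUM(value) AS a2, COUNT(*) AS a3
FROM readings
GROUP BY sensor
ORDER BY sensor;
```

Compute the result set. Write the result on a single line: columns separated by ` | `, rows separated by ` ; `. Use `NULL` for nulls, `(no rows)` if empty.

S12 | 21.4 | 32.2 | 2 ; S17 | 46.8 | 85.6 | 4 ; S5 | 31.3 | 50.2 | 4 ; S6 | 48.7 | 96.6 | 3

Group readings by sensor.
Per group compute: MAX(value), SUM(value), COUNT(*).
  S12: ids {2, 18} → MAX(value)=21.4, SUM(value)=32.2, COUNT(*)=2
  S17: ids {11, 23, 36, 37} → MAX(value)=46.8, SUM(value)=85.6, COUNT(*)=4
  S5: ids {4, 20, 38, 39} → MAX(value)=31.3, SUM(value)=50.2, COUNT(*)=4
  S6: ids {7, 32, 33} → MAX(value)=48.7, SUM(value)=96.6, COUNT(*)=3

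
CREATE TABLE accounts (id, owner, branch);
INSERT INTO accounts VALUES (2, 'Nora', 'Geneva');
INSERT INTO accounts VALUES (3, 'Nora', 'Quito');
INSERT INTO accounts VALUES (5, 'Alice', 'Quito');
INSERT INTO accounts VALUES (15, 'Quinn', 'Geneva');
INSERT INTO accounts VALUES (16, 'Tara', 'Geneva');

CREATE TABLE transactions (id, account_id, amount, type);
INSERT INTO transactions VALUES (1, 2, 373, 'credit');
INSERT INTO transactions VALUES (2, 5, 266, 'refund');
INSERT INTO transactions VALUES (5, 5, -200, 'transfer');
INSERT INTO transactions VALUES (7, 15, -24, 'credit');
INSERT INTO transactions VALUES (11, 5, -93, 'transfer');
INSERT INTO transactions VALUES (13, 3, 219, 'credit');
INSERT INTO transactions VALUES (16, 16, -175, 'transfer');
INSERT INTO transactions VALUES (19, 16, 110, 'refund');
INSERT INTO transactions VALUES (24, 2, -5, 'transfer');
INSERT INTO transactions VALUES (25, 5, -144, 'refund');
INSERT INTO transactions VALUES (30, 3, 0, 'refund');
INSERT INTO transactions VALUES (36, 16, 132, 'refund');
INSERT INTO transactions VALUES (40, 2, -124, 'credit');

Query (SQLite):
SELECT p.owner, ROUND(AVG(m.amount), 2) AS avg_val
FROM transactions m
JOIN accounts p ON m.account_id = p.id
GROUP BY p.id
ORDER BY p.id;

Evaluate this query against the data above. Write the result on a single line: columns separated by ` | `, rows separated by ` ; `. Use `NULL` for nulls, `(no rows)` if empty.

Nora | 81.33 ; Nora | 109.5 ; Alice | -42.75 ; Quinn | -24 ; Tara | 22.33

Join each transactions row to its accounts via account_id.
Group joined rows by accounts.id; compute ROUND(AVG(m.amount), 2) per group.
  2: ids {1, 24, 40} → ROUND(AVG(m.amount), 2)=81.33
  3: ids {13, 30} → ROUND(AVG(m.amount), 2)=109.5
  5: ids {2, 5, 11, 25} → ROUND(AVG(m.amount), 2)=-42.75
  15: ids {7} → ROUND(AVG(m.amount), 2)=-24
  16: ids {16, 19, 36} → ROUND(AVG(m.amount), 2)=22.33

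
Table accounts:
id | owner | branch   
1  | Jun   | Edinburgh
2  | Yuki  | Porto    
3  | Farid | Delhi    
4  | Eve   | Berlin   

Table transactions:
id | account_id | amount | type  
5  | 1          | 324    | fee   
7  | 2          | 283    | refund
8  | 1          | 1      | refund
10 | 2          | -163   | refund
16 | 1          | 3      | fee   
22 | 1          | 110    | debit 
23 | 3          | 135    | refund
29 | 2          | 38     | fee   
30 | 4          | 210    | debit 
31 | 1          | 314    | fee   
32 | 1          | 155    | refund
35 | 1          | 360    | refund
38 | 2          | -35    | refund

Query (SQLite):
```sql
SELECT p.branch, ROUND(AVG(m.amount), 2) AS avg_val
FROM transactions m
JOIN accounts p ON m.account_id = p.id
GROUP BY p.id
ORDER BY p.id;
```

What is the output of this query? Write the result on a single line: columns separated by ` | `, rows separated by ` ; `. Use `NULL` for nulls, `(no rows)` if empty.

Edinburgh | 181 ; Porto | 30.75 ; Delhi | 135 ; Berlin | 210

Join each transactions row to its accounts via account_id.
Group joined rows by accounts.id; compute ROUND(AVG(m.amount), 2) per group.
  1: ids {5, 8, 16, 22, 31, 32, 35} → ROUND(AVG(m.amount), 2)=181
  2: ids {7, 10, 29, 38} → ROUND(AVG(m.amount), 2)=30.75
  3: ids {23} → ROUND(AVG(m.amount), 2)=135
  4: ids {30} → ROUND(AVG(m.amount), 2)=210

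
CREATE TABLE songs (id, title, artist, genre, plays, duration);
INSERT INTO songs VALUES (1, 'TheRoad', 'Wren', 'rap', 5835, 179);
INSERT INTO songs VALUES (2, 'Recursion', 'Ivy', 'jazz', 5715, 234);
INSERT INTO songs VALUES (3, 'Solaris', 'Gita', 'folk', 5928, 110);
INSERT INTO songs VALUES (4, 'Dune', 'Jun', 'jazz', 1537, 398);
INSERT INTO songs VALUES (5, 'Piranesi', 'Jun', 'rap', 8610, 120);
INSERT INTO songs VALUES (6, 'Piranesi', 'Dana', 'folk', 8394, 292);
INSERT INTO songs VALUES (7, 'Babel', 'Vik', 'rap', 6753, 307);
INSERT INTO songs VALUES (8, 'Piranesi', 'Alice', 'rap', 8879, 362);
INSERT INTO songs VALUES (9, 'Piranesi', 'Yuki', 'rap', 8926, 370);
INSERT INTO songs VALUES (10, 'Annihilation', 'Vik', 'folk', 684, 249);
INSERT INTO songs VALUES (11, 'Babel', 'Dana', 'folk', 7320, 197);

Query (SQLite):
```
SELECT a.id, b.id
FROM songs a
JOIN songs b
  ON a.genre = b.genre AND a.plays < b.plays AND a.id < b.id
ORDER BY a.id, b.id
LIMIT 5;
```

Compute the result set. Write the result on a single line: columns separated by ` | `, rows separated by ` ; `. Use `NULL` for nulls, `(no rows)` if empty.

1 | 5 ; 1 | 7 ; 1 | 8 ; 1 | 9 ; 3 | 6

Pairs (a,b) with same genre, a.plays < b.plays, a.id < b.id.
genre groups: folk:{3,6,10,11} jazz:{2,4} rap:{1,5,7,8,9}
Ordered by (a.id, b.id); first 5.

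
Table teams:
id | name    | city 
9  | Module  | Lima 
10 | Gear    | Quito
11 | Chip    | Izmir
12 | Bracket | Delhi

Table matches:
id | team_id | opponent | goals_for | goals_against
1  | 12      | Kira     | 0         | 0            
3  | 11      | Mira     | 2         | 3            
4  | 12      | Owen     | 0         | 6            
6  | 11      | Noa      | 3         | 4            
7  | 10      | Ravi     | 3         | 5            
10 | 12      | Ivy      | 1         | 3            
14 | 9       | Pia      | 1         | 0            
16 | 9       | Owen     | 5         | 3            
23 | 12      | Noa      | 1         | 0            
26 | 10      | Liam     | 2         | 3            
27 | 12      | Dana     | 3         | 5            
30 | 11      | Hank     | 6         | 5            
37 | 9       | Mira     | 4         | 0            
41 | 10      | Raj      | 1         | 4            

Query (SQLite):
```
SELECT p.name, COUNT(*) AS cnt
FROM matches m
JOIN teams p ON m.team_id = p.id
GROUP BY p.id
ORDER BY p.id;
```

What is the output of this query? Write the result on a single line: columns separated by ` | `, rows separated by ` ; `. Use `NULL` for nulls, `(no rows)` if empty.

Module | 3 ; Gear | 3 ; Chip | 3 ; Bracket | 5

Join each matches row to its teams via team_id.
Group joined rows by teams.id; compute COUNT(*) per group.
  9: ids {14, 16, 37} → COUNT(*)=3
  10: ids {7, 26, 41} → COUNT(*)=3
  11: ids {3, 6, 30} → COUNT(*)=3
  12: ids {1, 4, 10, 23, 27} → COUNT(*)=5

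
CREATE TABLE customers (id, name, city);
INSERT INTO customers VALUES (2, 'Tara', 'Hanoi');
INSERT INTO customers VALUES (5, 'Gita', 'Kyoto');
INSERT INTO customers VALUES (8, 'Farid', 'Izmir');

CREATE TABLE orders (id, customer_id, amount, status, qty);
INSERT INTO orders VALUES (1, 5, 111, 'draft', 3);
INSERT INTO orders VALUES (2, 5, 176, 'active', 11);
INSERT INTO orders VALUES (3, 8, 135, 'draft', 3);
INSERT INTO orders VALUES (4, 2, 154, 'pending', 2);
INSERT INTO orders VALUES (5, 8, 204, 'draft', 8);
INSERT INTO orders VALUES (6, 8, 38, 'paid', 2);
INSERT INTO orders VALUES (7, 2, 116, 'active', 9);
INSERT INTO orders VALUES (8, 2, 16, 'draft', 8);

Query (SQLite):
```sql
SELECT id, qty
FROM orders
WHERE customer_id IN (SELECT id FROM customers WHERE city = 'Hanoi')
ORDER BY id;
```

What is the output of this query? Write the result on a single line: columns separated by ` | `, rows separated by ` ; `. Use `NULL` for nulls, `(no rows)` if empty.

Inner query: customers.id where city = 'Hanoi'.
Outer: keep orders rows whose customer_id is in that set.
Inner query → {2}

4 | 2 ; 7 | 9 ; 8 | 8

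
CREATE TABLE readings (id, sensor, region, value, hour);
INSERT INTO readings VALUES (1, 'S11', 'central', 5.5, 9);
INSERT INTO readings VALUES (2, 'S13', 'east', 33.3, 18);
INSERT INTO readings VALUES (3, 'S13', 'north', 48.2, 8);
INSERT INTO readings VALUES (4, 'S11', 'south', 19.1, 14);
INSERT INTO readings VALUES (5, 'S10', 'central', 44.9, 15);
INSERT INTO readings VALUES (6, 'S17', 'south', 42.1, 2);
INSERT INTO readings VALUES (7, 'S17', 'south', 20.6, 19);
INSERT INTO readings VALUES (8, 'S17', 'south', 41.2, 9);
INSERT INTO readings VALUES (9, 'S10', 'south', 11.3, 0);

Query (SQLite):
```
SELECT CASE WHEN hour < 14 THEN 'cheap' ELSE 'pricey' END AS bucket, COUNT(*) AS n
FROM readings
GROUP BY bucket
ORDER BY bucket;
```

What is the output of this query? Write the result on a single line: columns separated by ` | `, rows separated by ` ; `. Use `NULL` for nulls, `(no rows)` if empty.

Bucket rows by hour < 14 → 'cheap' else 'pricey'; count each bucket.

cheap | 5 ; pricey | 4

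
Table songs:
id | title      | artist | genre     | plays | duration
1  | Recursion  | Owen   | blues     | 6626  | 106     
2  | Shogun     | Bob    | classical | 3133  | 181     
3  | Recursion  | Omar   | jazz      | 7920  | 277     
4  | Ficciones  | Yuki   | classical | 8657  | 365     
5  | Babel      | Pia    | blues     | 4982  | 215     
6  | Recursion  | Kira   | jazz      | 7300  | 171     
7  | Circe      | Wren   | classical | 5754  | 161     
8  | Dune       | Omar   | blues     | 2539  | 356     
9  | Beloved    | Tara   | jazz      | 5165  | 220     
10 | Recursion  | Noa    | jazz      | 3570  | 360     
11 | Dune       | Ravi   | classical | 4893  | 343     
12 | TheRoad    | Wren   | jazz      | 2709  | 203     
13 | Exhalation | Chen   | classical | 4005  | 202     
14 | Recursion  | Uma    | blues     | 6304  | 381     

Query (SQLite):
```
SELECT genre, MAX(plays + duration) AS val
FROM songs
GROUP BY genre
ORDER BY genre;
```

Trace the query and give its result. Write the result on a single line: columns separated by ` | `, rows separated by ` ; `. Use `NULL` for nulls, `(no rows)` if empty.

For each row compute plays + duration.
Group by genre; take MAX of the expression per group.
  blues: ids {1, 5, 8, 14} → MAX(plays + duration)=6732
  classical: ids {2, 4, 7, 11, 13} → MAX(plays + duration)=9022
  jazz: ids {3, 6, 9, 10, 12} → MAX(plays + duration)=8197

blues | 6732 ; classical | 9022 ; jazz | 8197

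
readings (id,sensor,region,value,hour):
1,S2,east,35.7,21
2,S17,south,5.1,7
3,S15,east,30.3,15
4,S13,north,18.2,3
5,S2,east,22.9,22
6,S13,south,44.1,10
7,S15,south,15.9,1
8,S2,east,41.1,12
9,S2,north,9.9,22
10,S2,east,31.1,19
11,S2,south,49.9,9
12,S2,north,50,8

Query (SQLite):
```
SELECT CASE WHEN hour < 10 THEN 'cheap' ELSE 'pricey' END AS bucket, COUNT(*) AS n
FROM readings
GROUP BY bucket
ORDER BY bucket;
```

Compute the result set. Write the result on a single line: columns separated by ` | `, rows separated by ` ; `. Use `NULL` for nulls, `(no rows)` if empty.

Bucket rows by hour < 10 → 'cheap' else 'pricey'; count each bucket.

cheap | 5 ; pricey | 7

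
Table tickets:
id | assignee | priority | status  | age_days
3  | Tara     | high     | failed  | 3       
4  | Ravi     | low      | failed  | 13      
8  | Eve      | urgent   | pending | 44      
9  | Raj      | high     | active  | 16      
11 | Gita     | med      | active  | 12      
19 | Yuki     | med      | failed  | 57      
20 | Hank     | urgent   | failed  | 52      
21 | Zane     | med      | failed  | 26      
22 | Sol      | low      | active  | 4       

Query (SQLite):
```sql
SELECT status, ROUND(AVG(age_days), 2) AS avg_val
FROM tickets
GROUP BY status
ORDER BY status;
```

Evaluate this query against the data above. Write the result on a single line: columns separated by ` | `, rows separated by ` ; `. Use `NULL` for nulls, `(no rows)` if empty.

active | 10.67 ; failed | 30.2 ; pending | 44

Partition tickets by status; compute ROUND(AVG(age_days), 2) within each group.
  active: ids {9, 11, 22} → ROUND(AVG(age_days), 2)=10.67
  failed: ids {3, 4, 19, 20, 21} → ROUND(AVG(age_days), 2)=30.2
  pending: ids {8} → ROUND(AVG(age_days), 2)=44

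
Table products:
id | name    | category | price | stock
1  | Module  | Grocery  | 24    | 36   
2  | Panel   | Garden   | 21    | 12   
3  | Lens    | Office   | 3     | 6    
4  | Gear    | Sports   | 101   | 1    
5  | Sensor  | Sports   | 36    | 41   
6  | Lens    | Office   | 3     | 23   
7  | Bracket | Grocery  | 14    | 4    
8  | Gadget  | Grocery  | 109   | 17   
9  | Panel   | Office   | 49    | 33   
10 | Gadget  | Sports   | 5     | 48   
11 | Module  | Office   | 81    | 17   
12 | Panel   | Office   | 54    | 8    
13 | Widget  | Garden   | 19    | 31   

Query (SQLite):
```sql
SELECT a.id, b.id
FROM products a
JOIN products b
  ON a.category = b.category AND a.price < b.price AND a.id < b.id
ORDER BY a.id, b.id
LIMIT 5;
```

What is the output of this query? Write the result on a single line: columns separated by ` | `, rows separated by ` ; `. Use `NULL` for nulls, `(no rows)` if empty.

Pairs (a,b) with same category, a.price < b.price, a.id < b.id.
category groups: Garden:{2,13} Grocery:{1,7,8} Office:{3,6,9,11,12} Sports:{4,5,10}
Ordered by (a.id, b.id); first 5.

1 | 8 ; 3 | 9 ; 3 | 11 ; 3 | 12 ; 6 | 9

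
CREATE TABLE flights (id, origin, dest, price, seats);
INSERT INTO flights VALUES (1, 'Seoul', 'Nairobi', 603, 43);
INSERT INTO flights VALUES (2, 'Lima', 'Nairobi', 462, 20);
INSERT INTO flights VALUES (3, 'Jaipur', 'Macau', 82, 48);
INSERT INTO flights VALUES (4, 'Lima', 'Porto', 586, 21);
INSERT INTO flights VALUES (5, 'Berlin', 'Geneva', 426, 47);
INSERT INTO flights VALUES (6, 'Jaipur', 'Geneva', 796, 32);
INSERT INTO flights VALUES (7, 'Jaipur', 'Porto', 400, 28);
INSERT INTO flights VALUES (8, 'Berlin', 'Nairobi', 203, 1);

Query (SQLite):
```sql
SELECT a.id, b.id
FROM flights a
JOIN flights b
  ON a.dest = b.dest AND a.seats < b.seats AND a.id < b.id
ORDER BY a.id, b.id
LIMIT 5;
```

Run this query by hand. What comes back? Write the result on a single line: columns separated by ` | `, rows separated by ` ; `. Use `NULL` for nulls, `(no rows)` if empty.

Pairs (a,b) with same dest, a.seats < b.seats, a.id < b.id.
dest groups: Geneva:{5,6} Macau:{3} Nairobi:{1,2,8} Porto:{4,7}
Ordered by (a.id, b.id); first 5.

4 | 7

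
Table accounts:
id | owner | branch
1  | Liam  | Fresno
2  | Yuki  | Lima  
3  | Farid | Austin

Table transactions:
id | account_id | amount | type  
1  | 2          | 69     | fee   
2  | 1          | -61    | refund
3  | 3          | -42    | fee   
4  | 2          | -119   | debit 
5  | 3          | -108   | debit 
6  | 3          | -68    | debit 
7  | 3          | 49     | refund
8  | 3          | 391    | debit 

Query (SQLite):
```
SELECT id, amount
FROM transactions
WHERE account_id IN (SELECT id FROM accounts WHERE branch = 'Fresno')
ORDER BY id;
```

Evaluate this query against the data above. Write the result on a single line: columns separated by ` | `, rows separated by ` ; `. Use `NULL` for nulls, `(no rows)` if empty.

Inner query: accounts.id where branch = 'Fresno'.
Outer: keep transactions rows whose account_id is in that set.
Inner query → {1}

2 | -61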